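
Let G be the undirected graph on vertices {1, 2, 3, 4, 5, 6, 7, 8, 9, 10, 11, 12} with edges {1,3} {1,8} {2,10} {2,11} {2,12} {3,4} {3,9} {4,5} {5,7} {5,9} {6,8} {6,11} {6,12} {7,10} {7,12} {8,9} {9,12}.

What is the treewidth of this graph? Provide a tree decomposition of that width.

Treewidth 3.
One such decomposition:
Bags: B1 = {2, 6, 10, 11}  B2 = {2, 6, 10, 12}  B3 = {6, 7, 10, 12}  B4 = {6, 7, 8, 12}  B5 = {7, 8, 9, 12}  B6 = {5, 7, 8, 9}  B7 = {1, 5, 8, 9}  B8 = {1, 3, 5, 9}  B9 = {1, 3, 4, 5}
Tree: B1–B2, B2–B3, B3–B4, B4–B5, B5–B6, B6–B7, B7–B8, B8–B9

The largest bag has 4 vertices, giving width 3; this decomposition certifies tw(G) ≤ 3. For the lower bound: the 4 vertex sets {2,10,11}, {6}, {12}, {5,7,8,9} are disjoint, each induces a connected subgraph, and every pair is joined by at least one edge of G. Contracting each set to a single vertex therefore yields K_{4} as a minor, and since treewidth is minor-monotone, tw(G) ≥ tw(K_{4}) = 3. The upper and lower bounds meet at 3, so that is the treewidth.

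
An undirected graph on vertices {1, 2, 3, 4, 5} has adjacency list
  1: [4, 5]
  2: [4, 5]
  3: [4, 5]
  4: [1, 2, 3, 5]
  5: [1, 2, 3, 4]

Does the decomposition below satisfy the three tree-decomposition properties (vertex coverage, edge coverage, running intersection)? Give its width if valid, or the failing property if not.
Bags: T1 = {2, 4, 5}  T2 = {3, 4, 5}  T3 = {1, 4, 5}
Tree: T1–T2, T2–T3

Vertex coverage: the bags together contain {1, 2, 3, 4, 5}, the full vertex set. Edge coverage: each edge of G has both endpoints in at least one bag. Running intersection: for every vertex, the bags containing it form a connected subtree. All three properties hold, so this is a valid tree decomposition of width max|bag| − 1 = 2, and hence tw(G) ≤ 2.

Yes; width 2.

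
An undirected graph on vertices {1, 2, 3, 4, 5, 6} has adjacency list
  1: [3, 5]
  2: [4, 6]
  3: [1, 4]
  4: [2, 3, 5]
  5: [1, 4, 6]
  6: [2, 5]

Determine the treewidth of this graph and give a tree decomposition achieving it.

Each bag holds 3 vertices, so the decomposition has width 2, which upper-bounds the treewidth. Since 3–1–5–4–3 is a cycle in G, G is not acyclic. Forests are exactly the graphs of treewidth ≤ 1, so tw(G) ≥ 2. Hence tw(G) = 2 exactly.

Treewidth 2.
One optimal decomposition is:
Bags: B1 = {1, 3, 4}  B2 = {1, 4, 5}  B3 = {2, 4, 5}  B4 = {2, 5, 6}
Tree: B1–B2, B2–B3, B3–B4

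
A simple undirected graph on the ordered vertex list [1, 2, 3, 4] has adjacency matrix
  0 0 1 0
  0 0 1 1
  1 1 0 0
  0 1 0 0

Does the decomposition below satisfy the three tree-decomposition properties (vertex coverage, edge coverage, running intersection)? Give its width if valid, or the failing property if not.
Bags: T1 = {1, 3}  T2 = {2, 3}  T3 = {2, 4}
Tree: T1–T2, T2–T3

Vertex coverage: the bags together contain {1, 2, 3, 4}, the full vertex set. Edge coverage: each edge of G has both endpoints in at least one bag. Running intersection: for every vertex, the bags containing it form a connected subtree. All three properties hold, so this is a valid tree decomposition of width max|bag| − 1 = 1, and hence tw(G) ≤ 1.

Yes; width 1.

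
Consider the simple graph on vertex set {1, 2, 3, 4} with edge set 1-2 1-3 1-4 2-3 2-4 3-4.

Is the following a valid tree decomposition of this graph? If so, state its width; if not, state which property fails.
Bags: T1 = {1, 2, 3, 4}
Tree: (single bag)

Every vertex of G appears in some bag (union = {1, 2, 3, 4}); every edge is covered by a bag; and for each vertex v the set of bags containing v is connected in the bag tree. The decomposition is therefore valid. The largest bag has 4 vertices, so the width is 3.

Yes; width 3.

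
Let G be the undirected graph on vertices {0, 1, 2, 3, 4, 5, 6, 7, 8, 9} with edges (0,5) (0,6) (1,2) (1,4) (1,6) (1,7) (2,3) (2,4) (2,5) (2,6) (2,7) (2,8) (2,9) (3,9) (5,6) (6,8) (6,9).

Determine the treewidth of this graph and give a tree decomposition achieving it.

Treewidth 2.
Bags: B1 = {1, 2, 6}  B2 = {1, 2, 4}  B3 = {2, 6, 9}  B4 = {2, 6, 8}  B5 = {2, 5, 6}  B6 = {0, 5, 6}  B7 = {1, 2, 7}  B8 = {2, 3, 9}
Tree: B1–B2, B1–B3, B3–B4, B1–B5, B5–B6, B1–B7, B3–B8

Every bag has size at most 3, so the width is 3 − 1 = 2 and tw(G) ≤ 2. For the lower bound, the 3 vertices {0, 5, 6} are pairwise adjacent, and any tree decomposition puts a clique entirely inside one bag — forcing width ≥ 2. Combining the bounds, tw(G) = 2.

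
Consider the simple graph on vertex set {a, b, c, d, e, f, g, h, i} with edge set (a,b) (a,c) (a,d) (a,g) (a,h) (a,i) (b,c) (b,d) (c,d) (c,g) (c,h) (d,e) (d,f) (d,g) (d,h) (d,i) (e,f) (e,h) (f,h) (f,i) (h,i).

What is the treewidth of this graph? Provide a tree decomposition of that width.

Treewidth 3.
One optimal decomposition is:
Bags: B1 = {a, d, h, i}  B2 = {a, c, d, h}  B3 = {a, b, c, d}  B4 = {a, c, d, g}  B5 = {d, f, h, i}  B6 = {d, e, f, h}
Tree: B1–B2, B2–B3, B3–B4, B1–B5, B5–B6

Every bag has size at most 4, so the width is 4 − 1 = 3 and tw(G) ≤ 3. For the lower bound, the 4 vertices {a, c, d, g} are pairwise adjacent, and any tree decomposition puts a clique entirely inside one bag — forcing width ≥ 3. The upper and lower bounds meet at 3, so that is the treewidth.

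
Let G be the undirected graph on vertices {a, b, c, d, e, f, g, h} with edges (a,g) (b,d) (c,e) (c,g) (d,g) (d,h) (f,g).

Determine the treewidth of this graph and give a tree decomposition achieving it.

Treewidth 1.
One such decomposition:
Bags: B1 = {c, g}  B2 = {d, g}  B3 = {f, g}  B4 = {a, g}  B5 = {d, h}  B6 = {b, d}  B7 = {c, e}
Tree: B1–B2, B2–B3, B1–B4, B2–B5, B5–B6, B1–B7

Each bag holds 2 vertices, so the decomposition has width 1, which upper-bounds the treewidth. G has an edge, so its treewidth is at least 1. Therefore the treewidth is 1.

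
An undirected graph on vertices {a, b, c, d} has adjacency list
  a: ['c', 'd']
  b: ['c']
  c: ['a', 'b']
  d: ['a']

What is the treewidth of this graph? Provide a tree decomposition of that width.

Each bag holds 2 vertices, so the decomposition has width 1, which upper-bounds the treewidth. G has an edge, so its treewidth is at least 1. Hence tw(G) = 1 exactly.

Treewidth 1.
Bags: B1 = {b, c}  B2 = {a, c}  B3 = {a, d}
Tree: B1–B2, B2–B3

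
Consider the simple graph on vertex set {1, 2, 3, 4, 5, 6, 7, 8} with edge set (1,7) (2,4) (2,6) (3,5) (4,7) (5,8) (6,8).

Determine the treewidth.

A width-1 tree decomposition is:
Bags: B1 = {1, 7}  B2 = {4, 7}  B3 = {2, 4}  B4 = {2, 6}  B5 = {6, 8}  B6 = {5, 8}  B7 = {3, 5}
Tree: B1–B2, B2–B3, B3–B4, B4–B5, B5–B6, B6–B7
Every bag has size at most 2, so the width is 2 − 1 = 1 and tw(G) ≤ 1. Since G has at least one edge (e.g. 1–7), it is not an edgeless graph, so tw(G) ≥ 1. Combining the bounds, tw(G) = 1.

1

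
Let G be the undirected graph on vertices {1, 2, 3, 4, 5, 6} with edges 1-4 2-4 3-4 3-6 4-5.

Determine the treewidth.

A width-1 tree decomposition is:
Bags: B1 = {1, 4}  B2 = {3, 4}  B3 = {4, 5}  B4 = {2, 4}  B5 = {3, 6}
Tree: B1–B2, B1–B3, B2–B4, B2–B5
Each bag holds 2 vertices, so the decomposition has width 1, which upper-bounds the treewidth. G has an edge, so its treewidth is at least 1. Therefore the treewidth is 1.

1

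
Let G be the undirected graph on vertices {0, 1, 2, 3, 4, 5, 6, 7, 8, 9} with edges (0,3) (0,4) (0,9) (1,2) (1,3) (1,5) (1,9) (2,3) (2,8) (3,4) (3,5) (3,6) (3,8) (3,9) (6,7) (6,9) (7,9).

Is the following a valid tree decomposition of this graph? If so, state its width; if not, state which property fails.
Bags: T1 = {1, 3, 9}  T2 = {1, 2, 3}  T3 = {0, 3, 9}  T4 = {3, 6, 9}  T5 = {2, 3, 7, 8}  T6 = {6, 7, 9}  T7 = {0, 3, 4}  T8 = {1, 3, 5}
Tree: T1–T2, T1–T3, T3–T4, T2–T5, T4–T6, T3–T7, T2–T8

No — bags containing vertex 7 are not connected in the tree.

A tree decomposition must satisfy three properties: every vertex lies in some bag; for every edge, both endpoints lie together in some bag; and for every vertex, the bags containing it form a connected subtree. Here bags containing vertex 7 are not connected in the tree, so the decomposition is invalid.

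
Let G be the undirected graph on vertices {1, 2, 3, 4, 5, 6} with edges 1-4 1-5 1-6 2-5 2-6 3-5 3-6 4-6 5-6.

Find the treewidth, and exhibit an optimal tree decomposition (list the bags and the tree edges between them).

Treewidth 2.
One such decomposition:
Bags: B1 = {1, 4, 6}  B2 = {1, 5, 6}  B3 = {2, 5, 6}  B4 = {3, 5, 6}
Tree: B1–B2, B2–B3, B3–B4

Every bag has size at most 3, so the width is 3 − 1 = 2 and tw(G) ≤ 2. Conversely, {1, 4, 6} is a clique of size 3, and the vertices of any clique must share a bag in every tree decomposition; so some bag has ≥ 3 vertices and tw(G) ≥ 2. The upper and lower bounds meet at 2, so that is the treewidth.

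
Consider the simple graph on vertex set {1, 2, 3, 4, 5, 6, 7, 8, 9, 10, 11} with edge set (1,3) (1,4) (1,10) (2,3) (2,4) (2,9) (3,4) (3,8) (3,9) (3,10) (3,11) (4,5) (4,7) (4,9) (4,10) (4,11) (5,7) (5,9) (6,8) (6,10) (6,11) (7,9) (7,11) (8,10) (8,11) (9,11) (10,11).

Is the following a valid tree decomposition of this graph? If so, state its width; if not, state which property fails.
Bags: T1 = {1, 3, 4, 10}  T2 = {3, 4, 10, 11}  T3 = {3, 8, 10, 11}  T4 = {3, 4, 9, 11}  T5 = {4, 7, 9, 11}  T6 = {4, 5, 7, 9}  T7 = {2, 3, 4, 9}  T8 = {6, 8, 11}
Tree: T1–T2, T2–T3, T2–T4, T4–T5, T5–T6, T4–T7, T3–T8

A tree decomposition must satisfy three properties: every vertex lies in some bag; for every edge, both endpoints lie together in some bag; and for every vertex, the bags containing it form a connected subtree. Here edge (10,6) lies in no bag, so the decomposition is invalid.

No — edge (10,6) lies in no bag.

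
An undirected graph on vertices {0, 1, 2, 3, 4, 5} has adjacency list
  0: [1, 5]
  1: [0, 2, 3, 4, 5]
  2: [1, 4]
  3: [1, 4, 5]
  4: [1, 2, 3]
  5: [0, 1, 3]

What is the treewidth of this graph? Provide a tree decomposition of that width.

Treewidth 2.
One optimal decomposition is:
Bags: B1 = {1, 3, 4}  B2 = {1, 2, 4}  B3 = {1, 3, 5}  B4 = {0, 1, 5}
Tree: B1–B2, B1–B3, B3–B4

Each bag holds 3 vertices, so the decomposition has width 2, which upper-bounds the treewidth. For the lower bound, the 3 vertices {0, 1, 5} are pairwise adjacent, and any tree decomposition puts a clique entirely inside one bag — forcing width ≥ 2. Hence tw(G) = 2 exactly.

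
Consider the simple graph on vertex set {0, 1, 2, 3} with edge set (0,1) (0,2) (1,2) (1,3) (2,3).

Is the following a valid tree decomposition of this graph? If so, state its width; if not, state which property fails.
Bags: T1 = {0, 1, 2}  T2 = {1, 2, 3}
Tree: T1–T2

Yes; width 2.

Every vertex of G appears in some bag (union = {0, 1, 2, 3}); every edge is covered by a bag; and for each vertex v the set of bags containing v is connected in the bag tree. The decomposition is therefore valid. The largest bag has 3 vertices, so the width is 2.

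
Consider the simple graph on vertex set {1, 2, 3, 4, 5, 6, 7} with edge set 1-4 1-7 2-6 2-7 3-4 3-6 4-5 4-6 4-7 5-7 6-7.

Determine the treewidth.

A width-2 tree decomposition is:
Bags: B1 = {4, 6, 7}  B2 = {1, 4, 7}  B3 = {4, 5, 7}  B4 = {2, 6, 7}  B5 = {3, 4, 6}
Tree: B1–B2, B1–B3, B1–B4, B1–B5
Each bag holds 3 vertices, so the decomposition has width 2, which upper-bounds the treewidth. For the lower bound, the 3 vertices {2, 6, 7} are pairwise adjacent, and any tree decomposition puts a clique entirely inside one bag — forcing width ≥ 2. The upper and lower bounds meet at 2, so that is the treewidth.

2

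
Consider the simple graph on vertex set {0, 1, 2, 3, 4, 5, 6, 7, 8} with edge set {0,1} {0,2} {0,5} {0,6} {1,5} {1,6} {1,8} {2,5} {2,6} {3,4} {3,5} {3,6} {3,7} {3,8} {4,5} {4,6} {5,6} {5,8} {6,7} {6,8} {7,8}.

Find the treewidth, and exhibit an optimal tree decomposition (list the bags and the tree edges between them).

Treewidth 3.
One optimal decomposition is:
Bags: B1 = {1, 5, 6, 8}  B2 = {0, 1, 5, 6}  B3 = {3, 5, 6, 8}  B4 = {0, 2, 5, 6}  B5 = {3, 4, 5, 6}  B6 = {3, 6, 7, 8}
Tree: B1–B2, B1–B3, B2–B4, B3–B5, B3–B6

Every bag has size at most 4, so the width is 4 − 1 = 3 and tw(G) ≤ 3. For the lower bound, the 4 vertices {0, 1, 5, 6} are pairwise adjacent, and any tree decomposition puts a clique entirely inside one bag — forcing width ≥ 3. The upper and lower bounds meet at 3, so that is the treewidth.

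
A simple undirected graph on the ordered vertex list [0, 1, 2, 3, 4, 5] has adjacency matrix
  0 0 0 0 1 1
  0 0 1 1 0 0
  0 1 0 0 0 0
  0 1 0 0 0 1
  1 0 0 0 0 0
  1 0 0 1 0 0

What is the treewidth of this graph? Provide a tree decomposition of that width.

Each bag holds 2 vertices, so the decomposition has width 1, which upper-bounds the treewidth. G has an edge, so its treewidth is at least 1. The upper and lower bounds meet at 1, so that is the treewidth.

Treewidth 1.
One optimal decomposition is:
Bags: B1 = {1, 2}  B2 = {1, 3}  B3 = {3, 5}  B4 = {0, 5}  B5 = {0, 4}
Tree: B1–B2, B2–B3, B3–B4, B4–B5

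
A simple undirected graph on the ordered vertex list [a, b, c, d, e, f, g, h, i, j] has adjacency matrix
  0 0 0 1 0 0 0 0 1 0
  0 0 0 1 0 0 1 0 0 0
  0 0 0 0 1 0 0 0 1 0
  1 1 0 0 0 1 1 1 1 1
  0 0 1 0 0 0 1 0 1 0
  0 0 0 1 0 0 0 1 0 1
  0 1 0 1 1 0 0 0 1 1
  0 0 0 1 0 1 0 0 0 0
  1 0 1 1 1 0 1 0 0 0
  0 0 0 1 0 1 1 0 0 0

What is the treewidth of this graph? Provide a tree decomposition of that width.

Treewidth 2.
One such decomposition:
Bags: B1 = {d, g, j}  B2 = {d, g, i}  B3 = {e, g, i}  B4 = {b, d, g}  B5 = {d, f, j}  B6 = {a, d, i}  B7 = {d, f, h}  B8 = {c, e, i}
Tree: B1–B2, B2–B3, B2–B4, B1–B5, B2–B6, B5–B7, B3–B8

Every bag has size at most 3, so the width is 3 − 1 = 2 and tw(G) ≤ 2. For the lower bound, the 3 vertices {d, g, j} are pairwise adjacent, and any tree decomposition puts a clique entirely inside one bag — forcing width ≥ 2. Hence tw(G) = 2 exactly.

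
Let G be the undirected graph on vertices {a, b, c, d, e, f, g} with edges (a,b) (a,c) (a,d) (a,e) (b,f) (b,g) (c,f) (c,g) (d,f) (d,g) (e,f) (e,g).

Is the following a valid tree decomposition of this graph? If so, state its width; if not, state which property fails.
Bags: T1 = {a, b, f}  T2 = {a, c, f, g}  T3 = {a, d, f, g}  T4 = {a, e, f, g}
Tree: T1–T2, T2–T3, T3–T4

A tree decomposition must satisfy three properties: every vertex lies in some bag; for every edge, both endpoints lie together in some bag; and for every vertex, the bags containing it form a connected subtree. Here edge (g,b) lies in no bag, so the decomposition is invalid.

No — edge (g,b) lies in no bag.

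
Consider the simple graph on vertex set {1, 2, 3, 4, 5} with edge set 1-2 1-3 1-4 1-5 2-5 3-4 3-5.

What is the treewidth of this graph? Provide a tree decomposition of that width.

Treewidth 2.
Bags: B1 = {1, 3, 4}  B2 = {1, 3, 5}  B3 = {1, 2, 5}
Tree: B1–B2, B2–B3

The largest bag has 3 vertices, giving width 2; this decomposition certifies tw(G) ≤ 2. On the other hand G contains the 3-clique {1, 2, 5}. A clique must lie in a single bag of any decomposition, so no decomposition can have width below 2. The upper and lower bounds meet at 2, so that is the treewidth.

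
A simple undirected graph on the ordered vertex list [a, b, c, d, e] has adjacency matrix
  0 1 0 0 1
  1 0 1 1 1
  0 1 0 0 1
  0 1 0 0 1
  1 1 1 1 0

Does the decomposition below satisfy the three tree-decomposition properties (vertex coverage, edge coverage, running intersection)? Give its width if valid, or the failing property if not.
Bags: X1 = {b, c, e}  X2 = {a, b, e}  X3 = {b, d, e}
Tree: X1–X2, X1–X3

Vertex coverage: the bags together contain {a, b, c, d, e}, the full vertex set. Edge coverage: each edge of G has both endpoints in at least one bag. Running intersection: for every vertex, the bags containing it form a connected subtree. All three properties hold, so this is a valid tree decomposition of width max|bag| − 1 = 2, and hence tw(G) ≤ 2.

Yes; width 2.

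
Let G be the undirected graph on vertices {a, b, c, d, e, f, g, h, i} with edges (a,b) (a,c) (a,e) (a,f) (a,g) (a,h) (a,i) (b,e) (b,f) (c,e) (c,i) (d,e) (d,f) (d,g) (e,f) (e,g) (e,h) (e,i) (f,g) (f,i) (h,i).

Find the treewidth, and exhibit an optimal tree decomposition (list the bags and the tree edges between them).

The largest bag has 4 vertices, giving width 3; this decomposition certifies tw(G) ≤ 3. Conversely, {d, e, f, g} is a clique of size 4, and the vertices of any clique must share a bag in every tree decomposition; so some bag has ≥ 4 vertices and tw(G) ≥ 3. Combining the bounds, tw(G) = 3.

Treewidth 3.
One optimal decomposition is:
Bags: B1 = {a, e, f, g}  B2 = {a, b, e, f}  B3 = {a, e, f, i}  B4 = {a, c, e, i}  B5 = {d, e, f, g}  B6 = {a, e, h, i}
Tree: B1–B2, B2–B3, B3–B4, B1–B5, B4–B6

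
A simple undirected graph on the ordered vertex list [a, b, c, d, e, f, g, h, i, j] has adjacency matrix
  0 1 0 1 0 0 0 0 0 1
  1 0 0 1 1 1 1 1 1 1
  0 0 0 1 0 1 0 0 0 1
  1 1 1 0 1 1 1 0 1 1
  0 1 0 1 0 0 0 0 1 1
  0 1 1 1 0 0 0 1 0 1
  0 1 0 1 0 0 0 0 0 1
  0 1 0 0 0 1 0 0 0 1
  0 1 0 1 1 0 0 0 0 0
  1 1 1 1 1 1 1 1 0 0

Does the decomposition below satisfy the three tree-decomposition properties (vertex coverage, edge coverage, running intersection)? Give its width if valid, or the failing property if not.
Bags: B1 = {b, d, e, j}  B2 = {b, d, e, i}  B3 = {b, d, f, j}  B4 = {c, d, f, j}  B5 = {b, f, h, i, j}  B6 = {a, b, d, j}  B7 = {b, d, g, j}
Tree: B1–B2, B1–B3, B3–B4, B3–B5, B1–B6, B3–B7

A tree decomposition must satisfy three properties: every vertex lies in some bag; for every edge, both endpoints lie together in some bag; and for every vertex, the bags containing it form a connected subtree. Here bags containing vertex i are not connected in the tree, so the decomposition is invalid.

No — bags containing vertex i are not connected in the tree.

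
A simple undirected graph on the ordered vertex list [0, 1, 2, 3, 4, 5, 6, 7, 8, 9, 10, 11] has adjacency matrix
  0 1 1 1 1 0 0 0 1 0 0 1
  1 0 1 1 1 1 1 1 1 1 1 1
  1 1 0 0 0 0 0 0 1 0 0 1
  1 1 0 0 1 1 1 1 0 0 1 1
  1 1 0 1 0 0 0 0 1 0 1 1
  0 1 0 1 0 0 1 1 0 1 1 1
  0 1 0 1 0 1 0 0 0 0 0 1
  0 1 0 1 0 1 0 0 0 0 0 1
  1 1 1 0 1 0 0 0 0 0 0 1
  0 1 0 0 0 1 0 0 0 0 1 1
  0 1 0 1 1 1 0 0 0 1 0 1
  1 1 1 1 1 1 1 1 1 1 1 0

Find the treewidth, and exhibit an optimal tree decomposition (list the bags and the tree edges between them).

The largest bag has 5 vertices, giving width 4; this decomposition certifies tw(G) ≤ 4. Conversely, {0, 1, 2, 8, 11} is a clique of size 5, and the vertices of any clique must share a bag in every tree decomposition; so some bag has ≥ 5 vertices and tw(G) ≥ 4. The upper and lower bounds meet at 4, so that is the treewidth.

Treewidth 4.
One such decomposition:
Bags: B1 = {1, 3, 4, 10, 11}  B2 = {0, 1, 3, 4, 11}  B3 = {1, 3, 5, 10, 11}  B4 = {0, 1, 4, 8, 11}  B5 = {0, 1, 2, 8, 11}  B6 = {1, 3, 5, 7, 11}  B7 = {1, 3, 5, 6, 11}  B8 = {1, 5, 9, 10, 11}
Tree: B1–B2, B1–B3, B2–B4, B4–B5, B3–B6, B3–B7, B3–B8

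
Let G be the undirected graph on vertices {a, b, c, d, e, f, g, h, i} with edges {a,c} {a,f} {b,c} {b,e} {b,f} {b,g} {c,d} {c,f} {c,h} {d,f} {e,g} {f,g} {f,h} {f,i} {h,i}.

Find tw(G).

2

A width-2 tree decomposition is:
Bags: B1 = {c, d, f}  B2 = {b, c, f}  B3 = {b, f, g}  B4 = {b, e, g}  B5 = {c, f, h}  B6 = {a, c, f}  B7 = {f, h, i}
Tree: B1–B2, B2–B3, B3–B4, B2–B5, B1–B6, B5–B7
Every bag has size at most 3, so the width is 3 − 1 = 2 and tw(G) ≤ 2. Conversely, {b, e, g} is a clique of size 3, and the vertices of any clique must share a bag in every tree decomposition; so some bag has ≥ 3 vertices and tw(G) ≥ 2. The upper and lower bounds meet at 2, so that is the treewidth.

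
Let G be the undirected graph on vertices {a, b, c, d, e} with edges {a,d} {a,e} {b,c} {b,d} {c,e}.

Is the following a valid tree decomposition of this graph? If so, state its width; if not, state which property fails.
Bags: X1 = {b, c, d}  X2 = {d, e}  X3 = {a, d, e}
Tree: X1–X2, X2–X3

No — edge (c,e) lies in no bag.

A tree decomposition must satisfy three properties: every vertex lies in some bag; for every edge, both endpoints lie together in some bag; and for every vertex, the bags containing it form a connected subtree. Here edge (c,e) lies in no bag, so the decomposition is invalid.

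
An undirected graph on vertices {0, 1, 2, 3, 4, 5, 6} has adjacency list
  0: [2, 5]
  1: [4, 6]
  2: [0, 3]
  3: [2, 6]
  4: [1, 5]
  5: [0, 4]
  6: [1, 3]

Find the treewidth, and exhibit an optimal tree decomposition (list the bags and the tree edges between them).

Treewidth 2.
Bags: B1 = {1, 4, 6}  B2 = {4, 5, 6}  B3 = {0, 5, 6}  B4 = {0, 2, 6}  B5 = {2, 3, 6}
Tree: B1–B2, B2–B3, B3–B4, B4–B5

Every bag has size at most 3, so the width is 3 − 1 = 2 and tw(G) ≤ 2. The edges 6–1–4–5–0–2–3–6 form a cycle, so G is not a tree and its treewidth is at least 2. Combining the bounds, tw(G) = 2.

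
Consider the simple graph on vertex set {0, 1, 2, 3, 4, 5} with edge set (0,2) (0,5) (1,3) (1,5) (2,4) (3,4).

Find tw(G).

2

A width-2 tree decomposition is:
Bags: B1 = {0, 1, 5}  B2 = {0, 1, 3}  B3 = {0, 3, 4}  B4 = {0, 2, 4}
Tree: B1–B2, B2–B3, B3–B4
Each bag holds 3 vertices, so the decomposition has width 2, which upper-bounds the treewidth. The edges 0–5–1–3–4–2–0 form a cycle, so G is not a tree and its treewidth is at least 2. Hence tw(G) = 2 exactly.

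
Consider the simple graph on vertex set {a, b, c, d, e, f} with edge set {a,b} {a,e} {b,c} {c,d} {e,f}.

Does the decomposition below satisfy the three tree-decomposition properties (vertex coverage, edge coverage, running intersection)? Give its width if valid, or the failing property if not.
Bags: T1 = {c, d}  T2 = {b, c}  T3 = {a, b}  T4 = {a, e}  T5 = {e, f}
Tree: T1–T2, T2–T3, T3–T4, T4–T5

Yes; width 1.

Every vertex of G appears in some bag (union = {a, b, c, d, e, f}); every edge is covered by a bag; and for each vertex v the set of bags containing v is connected in the bag tree. The decomposition is therefore valid. The largest bag has 2 vertices, so the width is 1.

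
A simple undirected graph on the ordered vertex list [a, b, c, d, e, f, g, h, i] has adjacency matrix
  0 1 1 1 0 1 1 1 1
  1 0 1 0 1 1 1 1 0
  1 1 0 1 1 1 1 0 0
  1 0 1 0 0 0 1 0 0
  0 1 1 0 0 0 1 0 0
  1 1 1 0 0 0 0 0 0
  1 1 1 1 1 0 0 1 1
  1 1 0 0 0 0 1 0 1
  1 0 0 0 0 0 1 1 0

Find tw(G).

A width-3 tree decomposition is:
Bags: B1 = {a, b, c, g}  B2 = {b, c, e, g}  B3 = {a, c, d, g}  B4 = {a, b, g, h}  B5 = {a, b, c, f}  B6 = {a, g, h, i}
Tree: B1–B2, B1–B3, B1–B4, B1–B5, B4–B6
Every bag has size at most 4, so the width is 4 − 1 = 3 and tw(G) ≤ 3. Conversely, {b, c, e, g} is a clique of size 4, and the vertices of any clique must share a bag in every tree decomposition; so some bag has ≥ 4 vertices and tw(G) ≥ 3. The upper and lower bounds meet at 3, so that is the treewidth.

3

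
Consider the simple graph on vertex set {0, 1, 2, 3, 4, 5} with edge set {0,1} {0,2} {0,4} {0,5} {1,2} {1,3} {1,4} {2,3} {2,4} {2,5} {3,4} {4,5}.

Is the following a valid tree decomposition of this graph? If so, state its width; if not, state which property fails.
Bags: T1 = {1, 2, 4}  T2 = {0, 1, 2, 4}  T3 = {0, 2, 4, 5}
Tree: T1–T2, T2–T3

A tree decomposition must satisfy three properties: every vertex lies in some bag; for every edge, both endpoints lie together in some bag; and for every vertex, the bags containing it form a connected subtree. Here vertex 3 appears in no bag, so the decomposition is invalid.

No — vertex 3 appears in no bag.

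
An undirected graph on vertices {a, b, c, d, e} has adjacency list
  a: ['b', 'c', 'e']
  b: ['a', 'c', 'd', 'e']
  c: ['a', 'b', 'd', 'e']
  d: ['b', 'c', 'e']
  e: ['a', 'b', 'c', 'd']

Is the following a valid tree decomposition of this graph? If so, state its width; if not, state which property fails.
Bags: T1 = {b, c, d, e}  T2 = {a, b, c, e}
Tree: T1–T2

Checking the three conditions: (i) the bags cover all of {a, b, c, d, e}; (ii) for each edge, some bag contains both endpoints; (iii) the bags containing any fixed vertex form a subtree. All hold, so the decomposition is valid with width 4 − 1 = 3.

Yes; width 3.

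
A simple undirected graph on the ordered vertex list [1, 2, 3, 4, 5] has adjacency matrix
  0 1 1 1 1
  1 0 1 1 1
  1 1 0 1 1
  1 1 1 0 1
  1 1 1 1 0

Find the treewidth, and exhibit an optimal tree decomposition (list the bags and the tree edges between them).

Treewidth 4.
Bags: B1 = {1, 2, 3, 4, 5}
Tree: (single bag)

With just one bag of size 5, the width is 5 − 1 = 4, so tw(G) ≤ 4. For the lower bound, the 5 vertices {1, 2, 3, 4, 5} are pairwise adjacent, and any tree decomposition puts a clique entirely inside one bag — forcing width ≥ 4. The upper and lower bounds meet at 4, so that is the treewidth.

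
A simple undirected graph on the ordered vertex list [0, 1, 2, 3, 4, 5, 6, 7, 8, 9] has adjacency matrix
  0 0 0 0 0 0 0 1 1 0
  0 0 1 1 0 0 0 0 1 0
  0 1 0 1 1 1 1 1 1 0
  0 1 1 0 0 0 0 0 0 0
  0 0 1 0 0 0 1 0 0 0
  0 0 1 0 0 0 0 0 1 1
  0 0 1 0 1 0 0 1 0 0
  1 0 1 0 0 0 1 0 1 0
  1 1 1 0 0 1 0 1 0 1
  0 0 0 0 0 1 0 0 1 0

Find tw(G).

A width-2 tree decomposition is:
Bags: B1 = {2, 6, 7}  B2 = {2, 7, 8}  B3 = {2, 5, 8}  B4 = {5, 8, 9}  B5 = {1, 2, 8}  B6 = {0, 7, 8}  B7 = {1, 2, 3}  B8 = {2, 4, 6}
Tree: B1–B2, B2–B3, B3–B4, B3–B5, B2–B6, B5–B7, B1–B8
Each bag holds 3 vertices, so the decomposition has width 2, which upper-bounds the treewidth. On the other hand G contains the 3-clique {0, 7, 8}. A clique must lie in a single bag of any decomposition, so no decomposition can have width below 2. The upper and lower bounds meet at 2, so that is the treewidth.

2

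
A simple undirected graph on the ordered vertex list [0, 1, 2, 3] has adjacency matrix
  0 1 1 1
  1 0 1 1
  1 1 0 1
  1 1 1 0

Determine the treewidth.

3

A width-3 tree decomposition is:
Bags: B1 = {0, 1, 2, 3}
Tree: (single bag)
A single bag containing all 4 vertices is trivially a valid decomposition of width 3. For the lower bound, the 4 vertices {0, 1, 2, 3} are pairwise adjacent, and any tree decomposition puts a clique entirely inside one bag — forcing width ≥ 3. Therefore the treewidth is 3.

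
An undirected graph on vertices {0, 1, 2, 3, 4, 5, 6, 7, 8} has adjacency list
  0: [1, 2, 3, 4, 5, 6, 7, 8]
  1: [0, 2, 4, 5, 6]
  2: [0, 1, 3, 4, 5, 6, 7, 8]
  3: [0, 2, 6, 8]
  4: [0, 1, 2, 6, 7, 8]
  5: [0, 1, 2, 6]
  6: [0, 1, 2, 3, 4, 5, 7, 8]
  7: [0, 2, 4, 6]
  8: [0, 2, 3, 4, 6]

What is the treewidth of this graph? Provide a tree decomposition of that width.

The largest bag has 5 vertices, giving width 4; this decomposition certifies tw(G) ≤ 4. On the other hand G contains the 5-clique {0, 2, 3, 6, 8}. A clique must lie in a single bag of any decomposition, so no decomposition can have width below 4. Hence tw(G) = 4 exactly.

Treewidth 4.
One optimal decomposition is:
Bags: B1 = {0, 2, 4, 6, 8}  B2 = {0, 1, 2, 4, 6}  B3 = {0, 2, 4, 6, 7}  B4 = {0, 1, 2, 5, 6}  B5 = {0, 2, 3, 6, 8}
Tree: B1–B2, B2–B3, B2–B4, B1–B5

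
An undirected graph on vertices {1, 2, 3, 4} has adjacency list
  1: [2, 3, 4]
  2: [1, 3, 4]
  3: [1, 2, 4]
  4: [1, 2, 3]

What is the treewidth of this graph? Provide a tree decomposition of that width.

A single bag containing all 4 vertices is trivially a valid decomposition of width 3. On the other hand G contains the 4-clique {1, 2, 3, 4}. A clique must lie in a single bag of any decomposition, so no decomposition can have width below 3. Therefore the treewidth is 3.

Treewidth 3.
One such decomposition:
Bags: B1 = {1, 2, 3, 4}
Tree: (single bag)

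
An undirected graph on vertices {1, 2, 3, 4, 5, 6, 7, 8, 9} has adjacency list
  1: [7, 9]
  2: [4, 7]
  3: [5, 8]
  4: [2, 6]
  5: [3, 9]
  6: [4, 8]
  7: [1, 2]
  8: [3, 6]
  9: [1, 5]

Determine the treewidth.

2

A width-2 tree decomposition is:
Bags: B1 = {2, 4, 7}  B2 = {1, 4, 7}  B3 = {1, 4, 9}  B4 = {4, 5, 9}  B5 = {3, 4, 5}  B6 = {3, 4, 8}  B7 = {4, 6, 8}
Tree: B1–B2, B2–B3, B3–B4, B4–B5, B5–B6, B6–B7
The largest bag has 3 vertices, giving width 2; this decomposition certifies tw(G) ≤ 2. For the lower bound, G contains the cycle 4–2–7–1–9–5–3–8–6–4, so G is not a forest; only forests have treewidth ≤ 1, hence tw(G) ≥ 2. The upper and lower bounds meet at 2, so that is the treewidth.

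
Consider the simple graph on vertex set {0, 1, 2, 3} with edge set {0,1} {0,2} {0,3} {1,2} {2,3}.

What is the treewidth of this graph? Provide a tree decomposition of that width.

Treewidth 2.
One optimal decomposition is:
Bags: B1 = {0, 1, 2}  B2 = {0, 2, 3}
Tree: B1–B2

Each bag holds 3 vertices, so the decomposition has width 2, which upper-bounds the treewidth. On the other hand G contains the 3-clique {0, 1, 2}. A clique must lie in a single bag of any decomposition, so no decomposition can have width below 2. Hence tw(G) = 2 exactly.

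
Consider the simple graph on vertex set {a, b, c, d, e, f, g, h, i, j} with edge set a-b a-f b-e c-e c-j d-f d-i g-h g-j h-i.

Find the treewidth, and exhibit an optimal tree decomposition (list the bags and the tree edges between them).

Treewidth 2.
One optimal decomposition is:
Bags: B1 = {d, h, i}  B2 = {d, f, h}  B3 = {a, f, h}  B4 = {a, b, h}  B5 = {b, e, h}  B6 = {c, e, h}  B7 = {c, h, j}  B8 = {g, h, j}
Tree: B1–B2, B2–B3, B3–B4, B4–B5, B5–B6, B6–B7, B7–B8

Each bag holds 3 vertices, so the decomposition has width 2, which upper-bounds the treewidth. For the lower bound, G contains the cycle h–i–d–f–a–b–e–c–j–g–h, so G is not a forest; only forests have treewidth ≤ 1, hence tw(G) ≥ 2. The upper and lower bounds meet at 2, so that is the treewidth.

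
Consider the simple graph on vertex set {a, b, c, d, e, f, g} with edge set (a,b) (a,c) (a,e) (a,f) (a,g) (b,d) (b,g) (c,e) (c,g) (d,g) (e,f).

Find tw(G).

A width-2 tree decomposition is:
Bags: B1 = {a, c, g}  B2 = {a, b, g}  B3 = {a, c, e}  B4 = {b, d, g}  B5 = {a, e, f}
Tree: B1–B2, B1–B3, B2–B4, B3–B5
Each bag holds 3 vertices, so the decomposition has width 2, which upper-bounds the treewidth. On the other hand G contains the 3-clique {b, d, g}. A clique must lie in a single bag of any decomposition, so no decomposition can have width below 2. The upper and lower bounds meet at 2, so that is the treewidth.

2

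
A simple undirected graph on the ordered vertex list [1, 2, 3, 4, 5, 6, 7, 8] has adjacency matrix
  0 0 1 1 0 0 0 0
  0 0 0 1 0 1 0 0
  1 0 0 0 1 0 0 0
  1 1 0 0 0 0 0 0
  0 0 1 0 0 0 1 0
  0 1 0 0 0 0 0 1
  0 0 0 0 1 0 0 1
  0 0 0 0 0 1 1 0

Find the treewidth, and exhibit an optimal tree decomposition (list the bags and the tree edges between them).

The largest bag has 3 vertices, giving width 2; this decomposition certifies tw(G) ≤ 2. For the lower bound, G contains the cycle 2–4–1–3–5–7–8–6–2, so G is not a forest; only forests have treewidth ≤ 1, hence tw(G) ≥ 2. Combining the bounds, tw(G) = 2.

Treewidth 2.
One such decomposition:
Bags: B1 = {1, 2, 4}  B2 = {1, 2, 3}  B3 = {2, 3, 5}  B4 = {2, 5, 7}  B5 = {2, 7, 8}  B6 = {2, 6, 8}
Tree: B1–B2, B2–B3, B3–B4, B4–B5, B5–B6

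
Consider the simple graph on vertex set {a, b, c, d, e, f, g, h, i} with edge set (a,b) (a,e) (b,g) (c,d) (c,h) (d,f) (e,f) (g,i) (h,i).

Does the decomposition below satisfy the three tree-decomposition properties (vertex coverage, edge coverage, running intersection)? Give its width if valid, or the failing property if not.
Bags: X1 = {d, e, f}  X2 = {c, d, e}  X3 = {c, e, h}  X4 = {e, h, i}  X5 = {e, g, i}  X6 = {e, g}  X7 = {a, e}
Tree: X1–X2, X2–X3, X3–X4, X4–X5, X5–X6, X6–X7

A tree decomposition must satisfy three properties: every vertex lies in some bag; for every edge, both endpoints lie together in some bag; and for every vertex, the bags containing it form a connected subtree. Here vertex b appears in no bag, so the decomposition is invalid.

No — vertex b appears in no bag.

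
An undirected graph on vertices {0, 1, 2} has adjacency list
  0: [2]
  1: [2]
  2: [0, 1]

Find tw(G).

1

A width-1 tree decomposition is:
Bags: B1 = {1, 2}  B2 = {0, 2}
Tree: B1–B2
Every bag has size at most 2, so the width is 2 − 1 = 1 and tw(G) ≤ 1. G has an edge, so its treewidth is at least 1. Hence tw(G) = 1 exactly.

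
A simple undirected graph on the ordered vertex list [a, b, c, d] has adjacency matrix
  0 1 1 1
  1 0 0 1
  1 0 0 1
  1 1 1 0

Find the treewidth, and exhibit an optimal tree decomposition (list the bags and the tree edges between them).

Each bag holds 3 vertices, so the decomposition has width 2, which upper-bounds the treewidth. For the lower bound, the 3 vertices {a, c, d} are pairwise adjacent, and any tree decomposition puts a clique entirely inside one bag — forcing width ≥ 2. Therefore the treewidth is 2.

Treewidth 2.
One such decomposition:
Bags: B1 = {a, b, d}  B2 = {a, c, d}
Tree: B1–B2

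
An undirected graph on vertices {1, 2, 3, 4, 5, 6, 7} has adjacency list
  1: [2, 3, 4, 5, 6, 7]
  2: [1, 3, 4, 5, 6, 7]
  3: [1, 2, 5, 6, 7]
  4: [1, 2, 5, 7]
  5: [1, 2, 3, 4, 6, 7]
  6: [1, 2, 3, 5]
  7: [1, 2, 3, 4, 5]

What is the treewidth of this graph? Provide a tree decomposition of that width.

Treewidth 4.
One optimal decomposition is:
Bags: B1 = {1, 2, 3, 5, 6}  B2 = {1, 2, 3, 5, 7}  B3 = {1, 2, 4, 5, 7}
Tree: B1–B2, B2–B3

Every bag has size at most 5, so the width is 5 − 1 = 4 and tw(G) ≤ 4. On the other hand G contains the 5-clique {1, 2, 3, 5, 6}. A clique must lie in a single bag of any decomposition, so no decomposition can have width below 4. Combining the bounds, tw(G) = 4.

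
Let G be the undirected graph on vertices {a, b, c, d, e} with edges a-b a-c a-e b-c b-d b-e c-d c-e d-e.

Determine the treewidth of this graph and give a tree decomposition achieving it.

Treewidth 3.
One optimal decomposition is:
Bags: B1 = {b, c, d, e}  B2 = {a, b, c, e}
Tree: B1–B2

Every bag has size at most 4, so the width is 4 − 1 = 3 and tw(G) ≤ 3. On the other hand G contains the 4-clique {b, c, d, e}. A clique must lie in a single bag of any decomposition, so no decomposition can have width below 3. Combining the bounds, tw(G) = 3.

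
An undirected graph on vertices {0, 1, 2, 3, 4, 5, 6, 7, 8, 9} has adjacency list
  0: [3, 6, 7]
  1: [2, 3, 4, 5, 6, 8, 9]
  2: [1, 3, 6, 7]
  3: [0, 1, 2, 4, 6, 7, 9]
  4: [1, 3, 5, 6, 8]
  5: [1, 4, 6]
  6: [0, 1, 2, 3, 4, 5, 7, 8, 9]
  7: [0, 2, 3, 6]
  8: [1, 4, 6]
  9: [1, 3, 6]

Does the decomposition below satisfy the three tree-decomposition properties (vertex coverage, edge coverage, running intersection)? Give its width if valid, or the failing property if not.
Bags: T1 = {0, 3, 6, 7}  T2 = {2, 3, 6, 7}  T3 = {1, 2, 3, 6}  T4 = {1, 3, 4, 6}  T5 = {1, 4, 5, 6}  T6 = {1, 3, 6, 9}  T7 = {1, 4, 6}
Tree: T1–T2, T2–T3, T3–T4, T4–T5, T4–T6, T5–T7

No — vertex 8 appears in no bag.

A tree decomposition must satisfy three properties: every vertex lies in some bag; for every edge, both endpoints lie together in some bag; and for every vertex, the bags containing it form a connected subtree. Here vertex 8 appears in no bag, so the decomposition is invalid.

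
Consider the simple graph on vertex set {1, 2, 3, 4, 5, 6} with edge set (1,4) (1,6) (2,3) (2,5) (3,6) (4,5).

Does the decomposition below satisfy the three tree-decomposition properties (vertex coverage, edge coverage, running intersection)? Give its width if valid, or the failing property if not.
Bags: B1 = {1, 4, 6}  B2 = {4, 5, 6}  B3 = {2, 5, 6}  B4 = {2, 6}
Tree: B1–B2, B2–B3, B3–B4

No — vertex 3 appears in no bag.

A tree decomposition must satisfy three properties: every vertex lies in some bag; for every edge, both endpoints lie together in some bag; and for every vertex, the bags containing it form a connected subtree. Here vertex 3 appears in no bag, so the decomposition is invalid.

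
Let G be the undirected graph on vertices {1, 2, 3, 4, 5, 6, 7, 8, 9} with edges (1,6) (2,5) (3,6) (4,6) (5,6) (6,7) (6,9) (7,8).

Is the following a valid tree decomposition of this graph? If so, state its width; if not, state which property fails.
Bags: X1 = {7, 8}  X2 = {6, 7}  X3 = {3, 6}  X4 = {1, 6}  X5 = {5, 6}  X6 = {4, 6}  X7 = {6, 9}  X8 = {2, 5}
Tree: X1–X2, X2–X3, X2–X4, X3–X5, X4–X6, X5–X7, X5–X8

Yes; width 1.

Every vertex of G appears in some bag (union = {1, 2, 3, 4, 5, 6, 7, 8, 9}); every edge is covered by a bag; and for each vertex v the set of bags containing v is connected in the bag tree. The decomposition is therefore valid. The largest bag has 2 vertices, so the width is 1.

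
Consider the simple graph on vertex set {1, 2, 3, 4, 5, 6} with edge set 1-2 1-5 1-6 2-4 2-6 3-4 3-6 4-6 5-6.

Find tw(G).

A width-2 tree decomposition is:
Bags: B1 = {3, 4, 6}  B2 = {2, 4, 6}  B3 = {1, 2, 6}  B4 = {1, 5, 6}
Tree: B1–B2, B2–B3, B3–B4
Each bag holds 3 vertices, so the decomposition has width 2, which upper-bounds the treewidth. On the other hand G contains the 3-clique {1, 2, 6}. A clique must lie in a single bag of any decomposition, so no decomposition can have width below 2. The upper and lower bounds meet at 2, so that is the treewidth.

2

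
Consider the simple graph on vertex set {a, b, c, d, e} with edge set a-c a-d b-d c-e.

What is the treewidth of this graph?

A width-1 tree decomposition is:
Bags: B1 = {b, d}  B2 = {a, d}  B3 = {a, c}  B4 = {c, e}
Tree: B1–B2, B2–B3, B3–B4
Each bag holds 2 vertices, so the decomposition has width 1, which upper-bounds the treewidth. Since G has at least one edge (e.g. b–d), it is not an edgeless graph, so tw(G) ≥ 1. Therefore the treewidth is 1.

1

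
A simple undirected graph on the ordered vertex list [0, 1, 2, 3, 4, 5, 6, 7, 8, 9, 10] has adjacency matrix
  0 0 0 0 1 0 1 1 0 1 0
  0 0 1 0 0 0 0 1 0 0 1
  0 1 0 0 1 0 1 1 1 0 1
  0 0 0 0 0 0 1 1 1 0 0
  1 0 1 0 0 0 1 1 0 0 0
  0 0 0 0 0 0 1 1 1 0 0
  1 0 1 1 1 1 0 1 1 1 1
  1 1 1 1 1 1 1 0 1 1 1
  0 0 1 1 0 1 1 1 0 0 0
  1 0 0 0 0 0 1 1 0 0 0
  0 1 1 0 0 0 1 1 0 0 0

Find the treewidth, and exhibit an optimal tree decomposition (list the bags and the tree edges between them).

Treewidth 3.
One such decomposition:
Bags: B1 = {2, 6, 7, 8}  B2 = {2, 4, 6, 7}  B3 = {2, 6, 7, 10}  B4 = {1, 2, 7, 10}  B5 = {0, 4, 6, 7}  B6 = {5, 6, 7, 8}  B7 = {0, 6, 7, 9}  B8 = {3, 6, 7, 8}
Tree: B1–B2, B1–B3, B3–B4, B2–B5, B1–B6, B5–B7, B1–B8

The largest bag has 4 vertices, giving width 3; this decomposition certifies tw(G) ≤ 3. On the other hand G contains the 4-clique {1, 2, 7, 10}. A clique must lie in a single bag of any decomposition, so no decomposition can have width below 3. The upper and lower bounds meet at 3, so that is the treewidth.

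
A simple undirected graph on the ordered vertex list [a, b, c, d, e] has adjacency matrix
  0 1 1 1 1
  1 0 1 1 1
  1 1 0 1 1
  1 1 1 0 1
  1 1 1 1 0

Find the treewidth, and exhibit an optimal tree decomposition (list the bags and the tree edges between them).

With just one bag of size 5, the width is 5 − 1 = 4, so tw(G) ≤ 4. For the lower bound, the 5 vertices {a, b, c, d, e} are pairwise adjacent, and any tree decomposition puts a clique entirely inside one bag — forcing width ≥ 4. Therefore the treewidth is 4.

Treewidth 4.
Bags: B1 = {a, b, c, d, e}
Tree: (single bag)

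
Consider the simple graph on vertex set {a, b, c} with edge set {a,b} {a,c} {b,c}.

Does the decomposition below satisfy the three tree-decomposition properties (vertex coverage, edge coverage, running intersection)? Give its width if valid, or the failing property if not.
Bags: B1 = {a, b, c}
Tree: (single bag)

Yes; width 2.

Checking the three conditions: (i) the bags cover all of {a, b, c}; (ii) for each edge, some bag contains both endpoints; (iii) the bags containing any fixed vertex form a subtree. All hold, so the decomposition is valid with width 3 − 1 = 2.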